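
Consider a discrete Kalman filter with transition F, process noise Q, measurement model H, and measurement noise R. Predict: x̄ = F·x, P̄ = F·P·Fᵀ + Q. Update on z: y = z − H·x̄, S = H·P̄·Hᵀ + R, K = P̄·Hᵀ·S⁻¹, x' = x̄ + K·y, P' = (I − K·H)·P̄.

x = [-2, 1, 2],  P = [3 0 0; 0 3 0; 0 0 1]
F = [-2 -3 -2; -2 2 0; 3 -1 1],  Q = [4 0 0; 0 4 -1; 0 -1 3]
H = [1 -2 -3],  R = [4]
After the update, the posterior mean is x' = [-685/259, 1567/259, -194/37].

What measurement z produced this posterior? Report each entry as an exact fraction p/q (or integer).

x̄ = F·x = [-3, 6, -5]
P̄ = F·P·Fᵀ + Q = [47 -6 -11; -6 28 -25; -11 -25 34]
S = H·P̄·Hᵀ + R = [259]
K = P̄·Hᵀ·S⁻¹ = [92/259; 13/259; -9/37]
x' − x̄ = [92/259, 13/259, -9/37] = K·y
y = (KᵀK)⁻¹·Kᵀ·(x' − x̄) = [1]
z = y + H·x̄ = [1] + [0] = [1]

z = [1]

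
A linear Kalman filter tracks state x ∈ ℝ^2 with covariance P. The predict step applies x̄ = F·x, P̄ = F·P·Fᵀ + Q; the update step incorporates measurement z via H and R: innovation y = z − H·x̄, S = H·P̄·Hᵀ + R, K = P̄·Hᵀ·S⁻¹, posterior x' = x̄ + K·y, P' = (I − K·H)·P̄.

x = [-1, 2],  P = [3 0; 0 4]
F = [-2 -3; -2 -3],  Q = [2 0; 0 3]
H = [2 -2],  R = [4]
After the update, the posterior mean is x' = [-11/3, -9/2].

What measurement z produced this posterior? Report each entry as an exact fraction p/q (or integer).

z = [2]

x̄ = F·x = [-4, -4]
P̄ = F·P·Fᵀ + Q = [50 48; 48 51]
S = H·P̄·Hᵀ + R = [24]
K = P̄·Hᵀ·S⁻¹ = [1/6; -1/4]
x' − x̄ = [1/3, -1/2] = K·y
y = (KᵀK)⁻¹·Kᵀ·(x' − x̄) = [2]
z = y + H·x̄ = [2] + [0] = [2]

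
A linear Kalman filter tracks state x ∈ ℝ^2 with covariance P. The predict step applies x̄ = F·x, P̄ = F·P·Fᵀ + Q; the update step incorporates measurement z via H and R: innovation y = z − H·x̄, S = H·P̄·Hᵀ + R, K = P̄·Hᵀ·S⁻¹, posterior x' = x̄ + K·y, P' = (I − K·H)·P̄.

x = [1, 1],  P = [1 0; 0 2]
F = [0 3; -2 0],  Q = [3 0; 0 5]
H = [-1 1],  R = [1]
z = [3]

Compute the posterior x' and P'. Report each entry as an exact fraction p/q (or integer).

x' = [-75/31, 10/31]
P' = [210/31 189/31; 189/31 198/31]

x̄ = F·x = [3, -2]
P̄ = F·P·Fᵀ + Q = [21 0; 0 9]
y = z − H·x̄ = [8]
S = H·P̄·Hᵀ + R = [31]
K = P̄·Hᵀ·S⁻¹ = [-21/31; 9/31]
x' = x̄ + K·y = [-75/31, 10/31]
P' = (I − K·H)·P̄ = [210/31 189/31; 189/31 198/31]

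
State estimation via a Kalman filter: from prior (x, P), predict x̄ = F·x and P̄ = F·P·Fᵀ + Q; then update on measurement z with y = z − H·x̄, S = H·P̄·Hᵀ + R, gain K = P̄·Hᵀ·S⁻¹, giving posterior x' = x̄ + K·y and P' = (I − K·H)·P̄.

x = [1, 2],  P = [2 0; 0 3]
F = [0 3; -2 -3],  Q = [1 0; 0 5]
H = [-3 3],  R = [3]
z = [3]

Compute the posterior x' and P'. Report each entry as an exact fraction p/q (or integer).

x̄ = F·x = [6, -8]
P̄ = F·P·Fᵀ + Q = [28 -27; -27 40]
y = z − H·x̄ = [45]
S = H·P̄·Hᵀ + R = [1101]
K = P̄·Hᵀ·S⁻¹ = [-55/367; 67/367]
x' = x̄ + K·y = [-273/367, 79/367]
P' = (I − K·H)·P̄ = [1201/367 1146/367; 1146/367 1213/367]

x' = [-273/367, 79/367]
P' = [1201/367 1146/367; 1146/367 1213/367]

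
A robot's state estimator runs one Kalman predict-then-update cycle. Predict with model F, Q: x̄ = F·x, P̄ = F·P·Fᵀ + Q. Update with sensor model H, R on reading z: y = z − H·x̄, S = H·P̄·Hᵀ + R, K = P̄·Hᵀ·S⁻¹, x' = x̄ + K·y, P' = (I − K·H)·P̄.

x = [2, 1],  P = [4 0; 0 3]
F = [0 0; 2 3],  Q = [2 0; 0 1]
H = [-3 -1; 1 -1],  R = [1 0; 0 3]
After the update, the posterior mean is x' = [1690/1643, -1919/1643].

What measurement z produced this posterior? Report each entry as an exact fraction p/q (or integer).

x̄ = F·x = [0, 7]
P̄ = F·P·Fᵀ + Q = [2 0; 0 44]
S = H·P̄·Hᵀ + R = [63 38; 38 49]
K = P̄·Hᵀ·S⁻¹ = [-370/1643 354/1643; -484/1643 -1100/1643]
x' − x̄ = [1690/1643, -13420/1643] = K·y
y = (KᵀK)⁻¹·Kᵀ·(x' − x̄) = [5, 10]
z = y + H·x̄ = [5, 10] + [-7, -7] = [-2, 3]

z = [-2, 3]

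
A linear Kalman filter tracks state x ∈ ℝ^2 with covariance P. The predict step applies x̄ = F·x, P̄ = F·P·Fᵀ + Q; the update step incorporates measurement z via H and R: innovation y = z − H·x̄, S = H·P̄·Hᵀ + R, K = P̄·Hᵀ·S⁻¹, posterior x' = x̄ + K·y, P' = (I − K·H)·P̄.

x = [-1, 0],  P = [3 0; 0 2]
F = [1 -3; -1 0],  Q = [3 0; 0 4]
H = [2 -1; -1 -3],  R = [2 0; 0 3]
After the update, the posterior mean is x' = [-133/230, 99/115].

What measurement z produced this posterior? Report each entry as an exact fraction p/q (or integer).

x̄ = F·x = [-1, 1]
P̄ = F·P·Fᵀ + Q = [24 -3; -3 7]
S = H·P̄·Hᵀ + R = [117 -12; -12 72]
K = P̄·Hᵀ·S⁻¹ = [97/230 -127/920; -16/115 -377/1380]
x' − x̄ = [97/230, -16/115] = K·y
y = (KᵀK)⁻¹·Kᵀ·(x' − x̄) = [1, 0]
z = y + H·x̄ = [1, 0] + [-3, -2] = [-2, -2]

z = [-2, -2]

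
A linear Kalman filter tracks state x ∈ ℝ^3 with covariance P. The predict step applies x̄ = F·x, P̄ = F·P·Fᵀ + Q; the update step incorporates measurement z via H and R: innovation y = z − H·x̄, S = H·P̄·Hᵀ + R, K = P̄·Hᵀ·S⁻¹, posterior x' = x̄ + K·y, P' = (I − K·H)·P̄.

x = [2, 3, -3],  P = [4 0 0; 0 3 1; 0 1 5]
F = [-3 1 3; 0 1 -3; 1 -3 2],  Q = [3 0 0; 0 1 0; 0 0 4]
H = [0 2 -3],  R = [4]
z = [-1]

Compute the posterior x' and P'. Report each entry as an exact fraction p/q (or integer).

x' = [-5028/899, -92/899, 153/899]
P' = [75507/899 -22458/899 -14852/899; -22458/899 9757/899 6278/899; -14852/899 6278/899 4432/899]

x̄ = F·x = [-12, 12, -13]
P̄ = F·P·Fᵀ + Q = [93 -42 2; -42 43 -28; 2 -28 43]
y = z − H·x̄ = [-64]
S = H·P̄·Hᵀ + R = [899]
K = P̄·Hᵀ·S⁻¹ = [-90/899; 170/899; -185/899]
x' = x̄ + K·y = [-5028/899, -92/899, 153/899]
P' = (I − K·H)·P̄ = [75507/899 -22458/899 -14852/899; -22458/899 9757/899 6278/899; -14852/899 6278/899 4432/899]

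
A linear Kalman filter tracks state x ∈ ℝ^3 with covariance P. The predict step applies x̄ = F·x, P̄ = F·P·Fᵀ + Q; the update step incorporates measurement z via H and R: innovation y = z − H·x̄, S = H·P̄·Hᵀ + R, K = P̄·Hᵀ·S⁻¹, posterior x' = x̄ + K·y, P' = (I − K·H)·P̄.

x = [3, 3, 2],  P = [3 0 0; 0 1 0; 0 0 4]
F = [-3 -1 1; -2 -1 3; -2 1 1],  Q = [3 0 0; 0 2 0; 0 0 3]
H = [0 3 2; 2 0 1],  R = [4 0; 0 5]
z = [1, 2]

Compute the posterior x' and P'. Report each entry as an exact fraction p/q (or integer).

x̄ = F·x = [-10, -3, -1]
P̄ = F·P·Fᵀ + Q = [35 31 21; 31 51 23; 21 23 20]
y = z − H·x̄ = [12, 23]
S = H·P̄·Hᵀ + R = [819 379; 379 249]
K = P̄·Hᵀ·S⁻¹ = [-437/30145 11682/30145; 8668/30145 -2903/30145; 3643/60290 9467/60290]
x' = x̄ + K·y = [-38008/30145, -53188/30145, 201167/60290]
P' = (I − K·H)·P̄ = [51008/30145 28488/30145 -43606/30145; 28488/30145 59218/30145 -71491/30145; -43606/30145 -71491/30145 221759/60290]

x' = [-38008/30145, -53188/30145, 201167/60290]
P' = [51008/30145 28488/30145 -43606/30145; 28488/30145 59218/30145 -71491/30145; -43606/30145 -71491/30145 221759/60290]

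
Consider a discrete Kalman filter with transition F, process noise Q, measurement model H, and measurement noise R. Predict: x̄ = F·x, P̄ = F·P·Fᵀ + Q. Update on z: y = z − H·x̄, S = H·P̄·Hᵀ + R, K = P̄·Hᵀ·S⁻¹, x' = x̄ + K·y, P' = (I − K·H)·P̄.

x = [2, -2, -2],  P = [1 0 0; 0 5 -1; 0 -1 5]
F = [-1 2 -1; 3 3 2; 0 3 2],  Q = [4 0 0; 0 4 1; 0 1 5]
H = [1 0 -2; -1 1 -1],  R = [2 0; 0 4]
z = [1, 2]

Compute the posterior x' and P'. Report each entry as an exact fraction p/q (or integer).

x' = [101/123, 12008/3813, -617/3813]
P' = [458/41 1756/123 686/123; 1756/123 27854/1271 9682/1271; 686/123 9682/1271 4168/1271]

x̄ = F·x = [-4, -4, -10]
P̄ = F·P·Fᵀ + Q = [34 16 19; 16 66 54; 19 54 58]
y = z − H·x̄ = [-15, -8]
S = H·P̄·Hᵀ + R = [192 9; 9 60]
K = P̄·Hᵀ·S⁻¹ = [1/123 -76/123; -1828/3813 20/3813; -1871/3813 -1181/3813]
x' = x̄ + K·y = [101/123, 12008/3813, -617/3813]
P' = (I − K·H)·P̄ = [458/41 1756/123 686/123; 1756/123 27854/1271 9682/1271; 686/123 9682/1271 4168/1271]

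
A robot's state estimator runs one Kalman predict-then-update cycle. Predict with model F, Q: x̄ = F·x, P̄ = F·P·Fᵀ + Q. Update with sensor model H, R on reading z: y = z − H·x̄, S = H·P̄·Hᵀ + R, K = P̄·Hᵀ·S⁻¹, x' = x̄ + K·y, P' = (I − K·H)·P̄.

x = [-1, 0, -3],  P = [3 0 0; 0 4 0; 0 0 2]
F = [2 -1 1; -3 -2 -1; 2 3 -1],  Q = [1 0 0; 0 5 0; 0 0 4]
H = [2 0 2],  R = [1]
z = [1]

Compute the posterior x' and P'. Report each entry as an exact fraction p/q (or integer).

x' = [-1079/277, 726/277, 1213/277]
P' = [4107/277 212/277 -4090/277; 212/277 3034/277 -264/277; -4090/277 -264/277 4142/277]

x̄ = F·x = [-5, 6, 1]
P̄ = F·P·Fᵀ + Q = [19 -12 -2; -12 50 -40; -2 -40 54]
y = z − H·x̄ = [9]
S = H·P̄·Hᵀ + R = [277]
K = P̄·Hᵀ·S⁻¹ = [34/277; -104/277; 104/277]
x' = x̄ + K·y = [-1079/277, 726/277, 1213/277]
P' = (I − K·H)·P̄ = [4107/277 212/277 -4090/277; 212/277 3034/277 -264/277; -4090/277 -264/277 4142/277]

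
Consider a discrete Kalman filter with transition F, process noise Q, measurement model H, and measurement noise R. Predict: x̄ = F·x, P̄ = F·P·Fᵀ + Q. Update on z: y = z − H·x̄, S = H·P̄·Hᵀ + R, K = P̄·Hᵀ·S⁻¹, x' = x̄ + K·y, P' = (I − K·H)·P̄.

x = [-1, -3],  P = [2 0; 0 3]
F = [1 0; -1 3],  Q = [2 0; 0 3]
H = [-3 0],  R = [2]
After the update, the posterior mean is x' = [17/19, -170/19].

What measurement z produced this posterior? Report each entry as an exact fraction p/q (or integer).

z = [-3]

x̄ = F·x = [-1, -8]
P̄ = F·P·Fᵀ + Q = [4 -2; -2 32]
S = H·P̄·Hᵀ + R = [38]
K = P̄·Hᵀ·S⁻¹ = [-6/19; 3/19]
x' − x̄ = [36/19, -18/19] = K·y
y = (KᵀK)⁻¹·Kᵀ·(x' − x̄) = [-6]
z = y + H·x̄ = [-6] + [3] = [-3]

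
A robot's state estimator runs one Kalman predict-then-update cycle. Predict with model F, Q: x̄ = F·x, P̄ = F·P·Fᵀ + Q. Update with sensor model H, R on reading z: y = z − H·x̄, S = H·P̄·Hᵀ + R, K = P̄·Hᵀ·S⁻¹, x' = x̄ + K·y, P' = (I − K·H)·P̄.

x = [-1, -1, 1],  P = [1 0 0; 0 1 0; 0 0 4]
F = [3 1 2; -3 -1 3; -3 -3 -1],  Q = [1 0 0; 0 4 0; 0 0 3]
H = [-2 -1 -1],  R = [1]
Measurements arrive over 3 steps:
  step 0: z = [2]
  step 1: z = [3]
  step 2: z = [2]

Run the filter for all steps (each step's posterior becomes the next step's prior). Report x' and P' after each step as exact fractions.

step 0: x' = [-5, 17/8, 95/16], P' = [63/5 -47/5 -31/2; -47/5 479/40 117/16; -31/2 117/16 755/32]
step 1: x' = [-14643/4193, 185827/58702, 50821/58702], P' = [2242/599 -38550/4193 7466/4193; -38550/4193 1469882/29351 -1813365/58702; 7466/4193 -1813365/58702 803714/29351]
step 2: x' = [-162054855/28462912, 135433033/14231456, -3669511/28462912], P' = [181092801/56925824 -171301327/28462912 -12072991/56925824; -171301327/28462912 463695169/14231456 -571865487/28462912; -12072991/56925824 -571865487/28462912 1183909121/56925824]

step 0: x̄ = F·x = [-2, 7, 5]
step 0: P̄ = F·P·Fᵀ + Q = [27 14 -20; 14 50 0; -20 0 25]
step 0: y = z − H·x̄ = [10]
step 0: S = H·P̄·Hᵀ + R = [160]
step 0: K = P̄·Hᵀ·S⁻¹ = [-3/10; -39/80; 3/32]
step 0: x' = x̄ + K·y = [-5, 17/8, 95/16]
step 0: P' = (I − K·H)·P̄ = [63/5 -47/5 -31/2; -47/5 479/40 117/16; -31/2 117/16 755/32]
step 1: x̄ = F·x = [-1, 491/16, 43/16]
step 1: P̄ = F·P·Fᵀ + Q = [38/5 167/5 23/5; 167/5 83271/160 39/160; 23/5 39/160 4711/160]
step 1: y = z − H·x̄ = [275/8]
step 1: S = H·P̄·Hᵀ + R = [29351/40]
step 1: K = P̄·Hᵀ·S⁻¹ = [-304/4193; -46999/58702; -3111/58702]
step 1: x' = x̄ + K·y = [-14643/4193, 185827/58702, 50821/58702]
step 1: P' = (I − K·H)·P̄ = [2242/599 -38550/4193 7466/4193; -38550/4193 1469882/29351 -1813365/58702; 7466/4193 -1813365/58702 803714/29351]
step 2: x̄ = F·x = [-46791/8386, 290821/29351, 3352/29351]
step 2: P̄ = F·P·Fᵀ + Q = [22125/599 923681/8386 602521/8386; 923681/8386 12689713/29351 6688914/29351; 602521/8386 6688914/29351 5125604/29351]
step 2: y = z − H·x̄ = [25338/29351]
step 2: S = H·P̄·Hᵀ + R = [56925824/29351]
step 2: K = P̄·Hᵀ·S⁻¹ = [-7509957/56925824; -12922197/28462912; -16032165/56925824]
step 2: x' = x̄ + K·y = [-162054855/28462912, 135433033/14231456, -3669511/28462912]
step 2: P' = (I − K·H)·P̄ = [181092801/56925824 -171301327/28462912 -12072991/56925824; -171301327/28462912 463695169/14231456 -571865487/28462912; -12072991/56925824 -571865487/28462912 1183909121/56925824]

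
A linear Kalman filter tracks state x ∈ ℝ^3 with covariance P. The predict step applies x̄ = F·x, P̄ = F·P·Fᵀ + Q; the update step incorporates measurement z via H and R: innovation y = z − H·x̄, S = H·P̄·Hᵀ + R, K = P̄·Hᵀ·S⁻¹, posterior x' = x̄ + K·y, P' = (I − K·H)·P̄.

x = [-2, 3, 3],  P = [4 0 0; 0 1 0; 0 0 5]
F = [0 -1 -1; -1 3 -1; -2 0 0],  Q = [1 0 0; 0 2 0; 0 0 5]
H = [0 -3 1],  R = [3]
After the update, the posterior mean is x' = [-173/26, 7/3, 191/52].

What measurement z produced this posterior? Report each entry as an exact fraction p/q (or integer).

z = [-3]

x̄ = F·x = [-6, 8, 4]
P̄ = F·P·Fᵀ + Q = [7 2 0; 2 20 8; 0 8 21]
S = H·P̄·Hᵀ + R = [156]
K = P̄·Hᵀ·S⁻¹ = [-1/26; -1/3; -1/52]
x' − x̄ = [-17/26, -17/3, -17/52] = K·y
y = (KᵀK)⁻¹·Kᵀ·(x' − x̄) = [17]
z = y + H·x̄ = [17] + [-20] = [-3]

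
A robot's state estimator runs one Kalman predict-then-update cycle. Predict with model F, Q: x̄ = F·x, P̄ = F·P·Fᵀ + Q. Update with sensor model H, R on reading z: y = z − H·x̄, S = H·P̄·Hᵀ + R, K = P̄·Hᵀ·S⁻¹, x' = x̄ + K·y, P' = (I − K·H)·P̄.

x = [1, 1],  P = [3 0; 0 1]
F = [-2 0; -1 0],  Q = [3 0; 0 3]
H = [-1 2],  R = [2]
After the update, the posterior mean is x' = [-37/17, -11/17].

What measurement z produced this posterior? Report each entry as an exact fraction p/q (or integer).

z = [1]

x̄ = F·x = [-2, -1]
P̄ = F·P·Fᵀ + Q = [15 6; 6 6]
S = H·P̄·Hᵀ + R = [17]
K = P̄·Hᵀ·S⁻¹ = [-3/17; 6/17]
x' − x̄ = [-3/17, 6/17] = K·y
y = (KᵀK)⁻¹·Kᵀ·(x' − x̄) = [1]
z = y + H·x̄ = [1] + [0] = [1]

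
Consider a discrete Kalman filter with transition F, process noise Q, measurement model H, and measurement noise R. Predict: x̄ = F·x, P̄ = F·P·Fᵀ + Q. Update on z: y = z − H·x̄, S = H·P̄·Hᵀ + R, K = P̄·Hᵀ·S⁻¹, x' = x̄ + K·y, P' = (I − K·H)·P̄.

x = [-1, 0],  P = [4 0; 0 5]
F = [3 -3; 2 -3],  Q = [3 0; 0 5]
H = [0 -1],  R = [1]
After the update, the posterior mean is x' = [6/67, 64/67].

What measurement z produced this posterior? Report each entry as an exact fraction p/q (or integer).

z = [-1]

x̄ = F·x = [-3, -2]
P̄ = F·P·Fᵀ + Q = [84 69; 69 66]
S = H·P̄·Hᵀ + R = [67]
K = P̄·Hᵀ·S⁻¹ = [-69/67; -66/67]
x' − x̄ = [207/67, 198/67] = K·y
y = (KᵀK)⁻¹·Kᵀ·(x' − x̄) = [-3]
z = y + H·x̄ = [-3] + [2] = [-1]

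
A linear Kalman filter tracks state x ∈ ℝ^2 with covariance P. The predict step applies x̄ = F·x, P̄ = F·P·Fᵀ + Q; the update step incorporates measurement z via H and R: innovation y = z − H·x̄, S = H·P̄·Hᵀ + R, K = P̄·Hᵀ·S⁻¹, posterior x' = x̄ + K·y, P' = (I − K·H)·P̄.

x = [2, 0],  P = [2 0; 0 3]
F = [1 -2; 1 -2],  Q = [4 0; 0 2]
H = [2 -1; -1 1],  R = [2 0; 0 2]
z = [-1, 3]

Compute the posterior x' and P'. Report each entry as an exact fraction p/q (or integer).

x' = [47/43, 140/43]
P' = [110/43 152/43; 152/43 246/43]

x̄ = F·x = [2, 2]
P̄ = F·P·Fᵀ + Q = [18 14; 14 16]
y = z − H·x̄ = [-3, 3]
S = H·P̄·Hᵀ + R = [34 -10; -10 8]
K = P̄·Hᵀ·S⁻¹ = [34/43 21/43; 29/43 47/43]
x' = x̄ + K·y = [47/43, 140/43]
P' = (I − K·H)·P̄ = [110/43 152/43; 152/43 246/43]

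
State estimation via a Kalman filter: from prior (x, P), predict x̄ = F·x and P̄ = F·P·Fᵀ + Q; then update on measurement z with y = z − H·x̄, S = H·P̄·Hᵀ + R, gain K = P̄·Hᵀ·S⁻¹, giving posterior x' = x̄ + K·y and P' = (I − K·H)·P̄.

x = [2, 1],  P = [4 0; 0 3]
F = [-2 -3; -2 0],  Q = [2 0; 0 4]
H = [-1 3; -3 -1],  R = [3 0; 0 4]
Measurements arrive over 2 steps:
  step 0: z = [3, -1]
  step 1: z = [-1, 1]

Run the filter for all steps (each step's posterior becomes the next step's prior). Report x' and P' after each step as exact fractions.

step 0: x' = [-2763/66491, 62748/66491], P' = [25656/66491 2124/66491; 2124/66491 20204/66491]
step 1: x' = [-45028091/126864523, -44172320/126864523], P' = [46633512/126864523 4074972/126864523; 4074972/126864523 37166756/126864523]

step 0: x̄ = F·x = [-7, -4]
step 0: P̄ = F·P·Fᵀ + Q = [45 16; 16 20]
step 0: y = z − H·x̄ = [8, -26]
step 0: S = H·P̄·Hᵀ + R = [132 -53; -53 525]
step 0: K = P̄·Hᵀ·S⁻¹ = [-6428/66491 -19773/66491; 19496/66491 -6644/66491]
step 0: x' = x̄ + K·y = [-2763/66491, 62748/66491]
step 0: P' = (I − K·H)·P̄ = [25656/66491 2124/66491; 2124/66491 20204/66491]
step 1: x̄ = F·x = [-182718/66491, 5526/66491]
step 1: P̄ = F·P·Fᵀ + Q = [442930/66491 115368/66491; 115368/66491 368588/66491]
step 1: y = z − H·x̄ = [-265787/66491, -476137/66491]
step 1: S = H·P̄·Hᵀ + R = [3267487/66491 -699918/66491; -699918/66491 5313130/66491]
step 1: K = P̄·Hᵀ·S⁻¹ = [-11469532/126864523 -35993877/126864523; 35808432/126864523 -12347918/126864523]
step 1: x' = x̄ + K·y = [-45028091/126864523, -44172320/126864523]
step 1: P' = (I − K·H)·P̄ = [46633512/126864523 4074972/126864523; 4074972/126864523 37166756/126864523]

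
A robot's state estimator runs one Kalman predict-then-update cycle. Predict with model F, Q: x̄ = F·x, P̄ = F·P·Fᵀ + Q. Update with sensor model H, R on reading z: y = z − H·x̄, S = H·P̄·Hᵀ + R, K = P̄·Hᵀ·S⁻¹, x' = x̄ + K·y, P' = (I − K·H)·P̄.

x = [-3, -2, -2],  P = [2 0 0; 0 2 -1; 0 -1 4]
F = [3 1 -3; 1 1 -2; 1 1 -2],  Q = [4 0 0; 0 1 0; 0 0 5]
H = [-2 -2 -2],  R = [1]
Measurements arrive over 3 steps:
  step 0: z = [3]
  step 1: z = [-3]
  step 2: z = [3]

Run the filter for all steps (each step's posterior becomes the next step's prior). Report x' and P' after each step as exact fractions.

step 0: x̄ = F·x = [-5, -1, -1]
step 0: P̄ = F·P·Fᵀ + Q = [66 37 37; 37 25 24; 37 24 29]
step 0: y = z − H·x̄ = [-11]
step 0: S = H·P̄·Hᵀ + R = [1265]
step 0: K = P̄·Hᵀ·S⁻¹ = [-56/253; -172/1265; -36/253]
step 0: x' = x̄ + K·y = [-59/23, 57/115, 13/23]
step 0: P' = (I − K·H)·P̄ = [1018/253 -271/253 -719/253; -271/253 2041/1265 -120/253; -719/253 -120/253 857/253]
step 1: x̄ = F·x = [-1023/115, -16/5, -16/5]
step 1: P̄ = F·P·Fᵀ + Q = [151656/1265 3172/55 3172/55; 3172/55 1722/55 1667/55; 3172/55 1667/55 1942/55]
step 1: y = z − H·x̄ = [-3863/115]
step 1: S = H·P̄·Hᵀ + R = [2419001/1265]
step 1: K = P̄·Hᵀ·S⁻¹ = [-595136/2419001; -301806/2419001; -311926/2419001]
step 1: x' = x̄ + K·y = [-1527197/2419001, 2397254/2419001, 2737198/2419001]
step 1: P' = (I − K·H)·P̄ = [10015144/2419001 -2478244/2419001 -7239332/2419001; -2478244/2419001 3731298/2419001 -1102151/2419001; -7239332/2419001 -1102151/2419001 8497446/2419001]
step 2: x̄ = F·x = [-799687/186077, -4604339/2419001, -4604339/2419001]
step 2: P̄ = F·P·Fᵀ + Q = [23236310/186077 11193321/186077 11193321/186077; 11193321/186077 78564671/2419001 76145670/2419001; 11193321/186077 76145670/2419001 88240675/2419001]
step 2: y = z − H·x̄ = [-31952215/2419001]
step 2: S = H·P̄·Hᵀ + R = [4815304633/2419001]
step 2: K = P̄·Hᵀ·S⁻¹ = [-1186196752/4815304633; -600447028/4815304633; -619799036/4815304633]
step 2: x' = x̄ + K·y = [-5026025643/4815304633, -1234262567/4815304633, -978644847/4815304633]
step 2: P' = (I − K·H)·P̄ = [19638731486/4815304633 -4778029547/4815304633 -14267603563/4815304633; -4778029547/4815304633 7348566959/4815304633 -2270313898/4815304633; -14267603563/4815304633 -2270313898/4815304633 16847816979/4815304633]

step 0: x' = [-59/23, 57/115, 13/23], P' = [1018/253 -271/253 -719/253; -271/253 2041/1265 -120/253; -719/253 -120/253 857/253]
step 1: x' = [-1527197/2419001, 2397254/2419001, 2737198/2419001], P' = [10015144/2419001 -2478244/2419001 -7239332/2419001; -2478244/2419001 3731298/2419001 -1102151/2419001; -7239332/2419001 -1102151/2419001 8497446/2419001]
step 2: x' = [-5026025643/4815304633, -1234262567/4815304633, -978644847/4815304633], P' = [19638731486/4815304633 -4778029547/4815304633 -14267603563/4815304633; -4778029547/4815304633 7348566959/4815304633 -2270313898/4815304633; -14267603563/4815304633 -2270313898/4815304633 16847816979/4815304633]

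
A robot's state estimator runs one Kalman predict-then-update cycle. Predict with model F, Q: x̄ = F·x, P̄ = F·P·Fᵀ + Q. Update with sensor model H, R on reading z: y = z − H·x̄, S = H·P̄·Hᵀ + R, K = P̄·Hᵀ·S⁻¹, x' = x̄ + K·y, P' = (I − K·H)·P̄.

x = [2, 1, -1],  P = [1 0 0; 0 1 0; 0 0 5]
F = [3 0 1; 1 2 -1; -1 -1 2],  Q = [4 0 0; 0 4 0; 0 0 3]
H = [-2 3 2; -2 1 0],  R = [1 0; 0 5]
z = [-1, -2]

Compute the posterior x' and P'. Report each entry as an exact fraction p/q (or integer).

x̄ = F·x = [5, 5, -5]
P̄ = F·P·Fᵀ + Q = [18 -2 7; -2 14 -13; 7 -13 25]
y = z − H·x̄ = [4, 3]
S = H·P̄·Hᵀ + R = [111 76; 76 99]
K = P̄·Hᵀ·S⁻¹ = [116/5213 -2090/5213; 612/5213 478/5213; 135/401 -213/401]
x' = x̄ + K·y = [20259/5213, 29947/5213, -2104/401]
P' = (I − K·H)·P̄ = [17662/5213 24874/5213 -1507/401; 24874/5213 52138/5213 -4079/401; -1507/401 -4079/401 4679/401]

x' = [20259/5213, 29947/5213, -2104/401]
P' = [17662/5213 24874/5213 -1507/401; 24874/5213 52138/5213 -4079/401; -1507/401 -4079/401 4679/401]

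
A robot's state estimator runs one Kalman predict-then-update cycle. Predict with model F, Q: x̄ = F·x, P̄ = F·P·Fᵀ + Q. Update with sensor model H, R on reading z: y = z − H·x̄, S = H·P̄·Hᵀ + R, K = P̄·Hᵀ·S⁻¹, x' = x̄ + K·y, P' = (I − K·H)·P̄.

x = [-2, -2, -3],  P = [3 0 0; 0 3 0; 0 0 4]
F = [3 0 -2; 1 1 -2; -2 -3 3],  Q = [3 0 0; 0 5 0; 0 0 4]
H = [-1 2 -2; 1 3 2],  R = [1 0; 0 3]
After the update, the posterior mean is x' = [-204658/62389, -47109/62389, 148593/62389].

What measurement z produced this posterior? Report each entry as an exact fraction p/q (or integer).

z = [-3, -1]

x̄ = F·x = [0, 2, 1]
P̄ = F·P·Fᵀ + Q = [46 25 -42; 25 27 -39; -42 -39 79]
S = H·P̄·Hᵀ + R = [515 21; 21 122]
K = P̄·Hᵀ·S⁻¹ = [9959/62389 17207/62389; 12466/62389 12173/62389; -23647/62389 3559/62389]
x' − x̄ = [-204658/62389, -171887/62389, 86204/62389] = K·y
y = (KᵀK)⁻¹·Kᵀ·(x' − x̄) = [-5, -9]
z = y + H·x̄ = [-5, -9] + [2, 8] = [-3, -1]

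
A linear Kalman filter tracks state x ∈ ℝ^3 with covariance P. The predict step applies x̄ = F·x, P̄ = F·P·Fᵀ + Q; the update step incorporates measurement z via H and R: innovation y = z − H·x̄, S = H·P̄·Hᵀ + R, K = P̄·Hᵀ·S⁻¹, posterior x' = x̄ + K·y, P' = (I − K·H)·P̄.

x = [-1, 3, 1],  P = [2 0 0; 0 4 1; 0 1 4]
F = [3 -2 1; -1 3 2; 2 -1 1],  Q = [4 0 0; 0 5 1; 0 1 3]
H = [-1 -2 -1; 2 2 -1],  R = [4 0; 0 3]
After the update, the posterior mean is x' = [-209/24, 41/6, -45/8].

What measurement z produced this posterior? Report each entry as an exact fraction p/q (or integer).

z = [1, 2]

x̄ = F·x = [-8, 12, -4]
P̄ = F·P·Fᵀ + Q = [38 -23 21; -23 71 -6; 21 -6 17]
S = H·P̄·Hᵀ + R = [269 -226; -226 212]
K = P̄·Hᵀ·S⁻¹ = [-361/2976 -517/5952; -113/744 475/1488; -429/992 -793/1984]
x' − x̄ = [-17/24, -31/6, -13/8] = K·y
y = (KᵀK)⁻¹·Kᵀ·(x' − x̄) = [13, -10]
z = y + H·x̄ = [13, -10] + [-12, 12] = [1, 2]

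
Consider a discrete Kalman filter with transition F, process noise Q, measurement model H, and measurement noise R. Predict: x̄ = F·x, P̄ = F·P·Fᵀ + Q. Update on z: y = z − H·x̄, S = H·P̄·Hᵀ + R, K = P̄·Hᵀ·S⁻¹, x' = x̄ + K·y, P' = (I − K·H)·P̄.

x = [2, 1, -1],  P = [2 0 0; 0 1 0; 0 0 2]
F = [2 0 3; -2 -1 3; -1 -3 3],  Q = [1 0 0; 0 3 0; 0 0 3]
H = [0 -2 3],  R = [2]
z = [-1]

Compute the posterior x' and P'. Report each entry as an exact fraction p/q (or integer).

x̄ = F·x = [1, -8, -8]
P̄ = F·P·Fᵀ + Q = [27 10 14; 10 30 25; 14 25 32]
y = z − H·x̄ = [7]
S = H·P̄·Hᵀ + R = [110]
K = P̄·Hᵀ·S⁻¹ = [1/5; 3/22; 23/55]
x' = x̄ + K·y = [12/5, -155/22, -279/55]
P' = (I − K·H)·P̄ = [113/5 7 24/5; 7 615/22 206/11; 24/5 206/11 702/55]

x' = [12/5, -155/22, -279/55]
P' = [113/5 7 24/5; 7 615/22 206/11; 24/5 206/11 702/55]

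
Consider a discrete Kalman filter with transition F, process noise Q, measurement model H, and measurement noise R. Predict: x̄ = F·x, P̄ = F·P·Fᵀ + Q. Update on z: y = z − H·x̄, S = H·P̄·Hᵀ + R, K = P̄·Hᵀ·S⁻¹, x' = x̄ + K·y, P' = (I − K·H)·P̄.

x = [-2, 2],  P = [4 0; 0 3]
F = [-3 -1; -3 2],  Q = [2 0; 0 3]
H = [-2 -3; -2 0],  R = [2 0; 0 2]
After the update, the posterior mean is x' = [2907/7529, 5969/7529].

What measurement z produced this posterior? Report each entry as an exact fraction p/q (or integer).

z = [-3, -1]

x̄ = F·x = [4, 10]
P̄ = F·P·Fᵀ + Q = [41 30; 30 51]
S = H·P̄·Hᵀ + R = [985 344; 344 166]
K = P̄·Hᵀ·S⁻¹ = [-172/22587 -10801/22587; -2453/7529 2362/7529]
x' − x̄ = [-27209/7529, -69321/7529] = K·y
y = (KᵀK)⁻¹·Kᵀ·(x' − x̄) = [35, 7]
z = y + H·x̄ = [35, 7] + [-38, -8] = [-3, -1]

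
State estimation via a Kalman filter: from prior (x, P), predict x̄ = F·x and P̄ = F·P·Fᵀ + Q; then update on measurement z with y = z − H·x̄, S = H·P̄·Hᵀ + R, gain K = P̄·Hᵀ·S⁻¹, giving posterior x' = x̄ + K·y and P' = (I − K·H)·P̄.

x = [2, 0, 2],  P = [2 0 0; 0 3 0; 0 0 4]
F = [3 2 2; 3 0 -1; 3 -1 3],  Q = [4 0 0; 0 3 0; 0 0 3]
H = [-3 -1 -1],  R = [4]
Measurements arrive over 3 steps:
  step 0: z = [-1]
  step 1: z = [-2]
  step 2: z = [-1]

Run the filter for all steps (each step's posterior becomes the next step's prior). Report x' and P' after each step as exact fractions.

step 0: x̄ = F·x = [10, 4, 12]
step 0: P̄ = F·P·Fᵀ + Q = [50 10 36; 10 25 6; 36 6 60]
step 0: y = z − H·x̄ = [45]
step 0: S = H·P̄·Hᵀ + R = [827]
step 0: K = P̄·Hᵀ·S⁻¹ = [-196/827; -61/827; -174/827]
step 0: x' = x̄ + K·y = [-550/827, 563/827, 2094/827]
step 0: P' = (I − K·H)·P̄ = [2934/827 -3686/827 -4332/827; -3686/827 16954/827 -5652/827; -4332/827 -5652/827 19344/827]
step 1: x̄ = F·x = [3664/827, -3744/827, 4069/827]
step 1: P̄ = F·P·Fᵀ + Q = [33474/827 -36090/827 9916/827; -36090/827 74223/827 -52212/827; 9916/827 -52212/827 197989/827]
step 1: y = z − H·x̄ = [9663/827]
step 1: S = H·P̄·Hᵀ + R = [315318/827]
step 1: K = P̄·Hᵀ·S⁻¹ = [-37124/157659; 28753/105106; -175525/315318]
step 1: x' = x̄ + K·y = [88244/52553, -139875/105106, -166493/105106]
step 1: P' = (I − K·H)·P̄ = [3048482/157659 -1002674/52553 -5988928/157659; -1002674/52553 6434193/105106 -533161/105106; -5988928/157659 -533161/105106 38235151/315318]
step 2: x̄ = F·x = [-41636/52553, 695957/105106, 84930/52553]
step 2: P̄ = F·P·Fᵀ + Q = [28781102/157659 -45214246/157659 6927420/52553; -45214246/157659 165920917/315318 -19208544/52553; 6927420/52553 -19208544/52553 41554887/52553]
step 2: y = z − H·x̄ = [510895/105106]
step 2: S = H·P̄·Hᵀ + R = [410884987/315318]
step 2: K = P̄·Hᵀ·S⁻¹ = [-123822640/410884987; 220615823/410884987; -258771618/410884987]
step 2: x' = x̄ + K·y = [-927402644/410884987, 3793026124/410884987, -593802465/410884987]
step 2: P' = (I − K·H)·P̄ = [26384155886/410884987 -31201758638/410884987 -47455418460/410884987; -31201758638/410884987 61852074625/410884987 30870737997/410884987; -47455418460/410884987 30870737997/410884987 112530603855/410884987]

step 0: x' = [-550/827, 563/827, 2094/827], P' = [2934/827 -3686/827 -4332/827; -3686/827 16954/827 -5652/827; -4332/827 -5652/827 19344/827]
step 1: x' = [88244/52553, -139875/105106, -166493/105106], P' = [3048482/157659 -1002674/52553 -5988928/157659; -1002674/52553 6434193/105106 -533161/105106; -5988928/157659 -533161/105106 38235151/315318]
step 2: x' = [-927402644/410884987, 3793026124/410884987, -593802465/410884987], P' = [26384155886/410884987 -31201758638/410884987 -47455418460/410884987; -31201758638/410884987 61852074625/410884987 30870737997/410884987; -47455418460/410884987 30870737997/410884987 112530603855/410884987]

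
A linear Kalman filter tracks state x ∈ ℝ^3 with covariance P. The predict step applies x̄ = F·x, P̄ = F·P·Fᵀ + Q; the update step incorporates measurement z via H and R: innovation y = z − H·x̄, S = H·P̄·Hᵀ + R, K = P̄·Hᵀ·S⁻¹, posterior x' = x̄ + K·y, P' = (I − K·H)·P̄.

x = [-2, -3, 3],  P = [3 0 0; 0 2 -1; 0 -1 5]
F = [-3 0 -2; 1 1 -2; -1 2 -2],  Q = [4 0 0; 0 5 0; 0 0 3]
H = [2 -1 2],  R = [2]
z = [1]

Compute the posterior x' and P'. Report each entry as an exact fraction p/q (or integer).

x' = [775/256, -1293/128, -1945/256]
P' = [2087/512 -237/256 -2169/512; -237/256 3823/128 4083/256; -2169/512 4083/256 6375/512]

x̄ = F·x = [0, -11, -10]
P̄ = F·P·Fᵀ + Q = [51 13 33; 13 34 27; 33 27 42]
y = z − H·x̄ = [10]
S = H·P̄·Hᵀ + R = [512]
K = P̄·Hᵀ·S⁻¹ = [155/512; 23/256; 123/512]
x' = x̄ + K·y = [775/256, -1293/128, -1945/256]
P' = (I − K·H)·P̄ = [2087/512 -237/256 -2169/512; -237/256 3823/128 4083/256; -2169/512 4083/256 6375/512]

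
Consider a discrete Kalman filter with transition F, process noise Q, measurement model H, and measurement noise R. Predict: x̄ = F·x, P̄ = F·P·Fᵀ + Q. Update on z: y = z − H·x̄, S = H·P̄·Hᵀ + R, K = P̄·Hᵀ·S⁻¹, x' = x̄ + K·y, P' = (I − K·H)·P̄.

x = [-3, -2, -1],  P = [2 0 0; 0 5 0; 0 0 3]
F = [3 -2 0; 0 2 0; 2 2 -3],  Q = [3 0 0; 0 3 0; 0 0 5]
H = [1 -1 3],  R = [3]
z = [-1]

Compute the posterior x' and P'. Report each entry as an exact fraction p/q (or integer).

x̄ = F·x = [-5, -4, -7]
P̄ = F·P·Fᵀ + Q = [41 -20 -8; -20 23 20; -8 20 60]
y = z − H·x̄ = [21]
S = H·P̄·Hᵀ + R = [479]
K = P̄·Hᵀ·S⁻¹ = [37/479; 17/479; 152/479]
x' = x̄ + K·y = [-1618/479, -1559/479, -161/479]
P' = (I − K·H)·P̄ = [18270/479 -10209/479 -9456/479; -10209/479 10728/479 6996/479; -9456/479 6996/479 5636/479]

x' = [-1618/479, -1559/479, -161/479]
P' = [18270/479 -10209/479 -9456/479; -10209/479 10728/479 6996/479; -9456/479 6996/479 5636/479]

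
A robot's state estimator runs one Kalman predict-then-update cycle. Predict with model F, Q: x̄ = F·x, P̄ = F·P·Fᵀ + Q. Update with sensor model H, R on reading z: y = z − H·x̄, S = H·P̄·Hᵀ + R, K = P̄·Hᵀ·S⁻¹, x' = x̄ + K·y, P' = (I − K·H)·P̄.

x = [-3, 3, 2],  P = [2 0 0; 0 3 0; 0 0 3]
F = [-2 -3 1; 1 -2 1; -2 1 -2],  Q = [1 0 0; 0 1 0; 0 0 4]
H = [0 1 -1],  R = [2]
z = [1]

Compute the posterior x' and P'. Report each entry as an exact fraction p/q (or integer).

x̄ = F·x = [-1, -7, 5]
P̄ = F·P·Fᵀ + Q = [39 17 -7; 17 18 -16; -7 -16 27]
y = z − H·x̄ = [13]
S = H·P̄·Hᵀ + R = [79]
K = P̄·Hᵀ·S⁻¹ = [24/79; 34/79; -43/79]
x' = x̄ + K·y = [233/79, -111/79, -164/79]
P' = (I − K·H)·P̄ = [2505/79 527/79 479/79; 527/79 266/79 198/79; 479/79 198/79 284/79]

x' = [233/79, -111/79, -164/79]
P' = [2505/79 527/79 479/79; 527/79 266/79 198/79; 479/79 198/79 284/79]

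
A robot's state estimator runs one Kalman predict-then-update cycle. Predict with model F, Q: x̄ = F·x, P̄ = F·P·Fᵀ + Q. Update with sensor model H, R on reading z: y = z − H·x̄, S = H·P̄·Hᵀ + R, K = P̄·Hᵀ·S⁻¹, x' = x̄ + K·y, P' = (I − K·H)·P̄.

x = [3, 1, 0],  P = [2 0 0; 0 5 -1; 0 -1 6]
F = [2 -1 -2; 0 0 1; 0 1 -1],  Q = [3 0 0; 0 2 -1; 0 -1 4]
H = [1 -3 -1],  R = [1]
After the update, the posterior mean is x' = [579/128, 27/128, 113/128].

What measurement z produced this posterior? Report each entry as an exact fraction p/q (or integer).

z = [3]

x̄ = F·x = [5, 0, 1]
P̄ = F·P·Fᵀ + Q = [36 -11 8; -11 8 -8; 8 -8 17]
S = H·P̄·Hᵀ + R = [128]
K = P̄·Hᵀ·S⁻¹ = [61/128; -27/128; 15/128]
x' − x̄ = [-61/128, 27/128, -15/128] = K·y
y = (KᵀK)⁻¹·Kᵀ·(x' − x̄) = [-1]
z = y + H·x̄ = [-1] + [4] = [3]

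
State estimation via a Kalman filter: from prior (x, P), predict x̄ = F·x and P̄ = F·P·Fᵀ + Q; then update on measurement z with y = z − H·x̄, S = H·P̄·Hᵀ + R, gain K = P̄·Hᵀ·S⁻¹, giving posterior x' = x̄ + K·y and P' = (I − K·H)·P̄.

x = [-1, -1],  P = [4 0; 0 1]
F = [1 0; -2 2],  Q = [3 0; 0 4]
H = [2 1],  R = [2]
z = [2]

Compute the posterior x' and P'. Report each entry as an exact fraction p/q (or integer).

x' = [1/11, 16/11]
P' = [59/11 -112/11; -112/11 232/11]

x̄ = F·x = [-1, 0]
P̄ = F·P·Fᵀ + Q = [7 -8; -8 24]
y = z − H·x̄ = [4]
S = H·P̄·Hᵀ + R = [22]
K = P̄·Hᵀ·S⁻¹ = [3/11; 4/11]
x' = x̄ + K·y = [1/11, 16/11]
P' = (I − K·H)·P̄ = [59/11 -112/11; -112/11 232/11]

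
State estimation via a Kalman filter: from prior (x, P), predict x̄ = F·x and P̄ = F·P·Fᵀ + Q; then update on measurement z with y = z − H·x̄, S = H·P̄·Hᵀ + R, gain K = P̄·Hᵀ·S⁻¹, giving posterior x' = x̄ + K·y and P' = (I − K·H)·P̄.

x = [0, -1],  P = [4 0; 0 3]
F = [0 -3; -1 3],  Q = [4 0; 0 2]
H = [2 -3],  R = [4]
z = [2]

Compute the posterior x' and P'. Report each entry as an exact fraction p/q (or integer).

x' = [388/749, -258/749]
P' = [2770/749 1656/749; 1656/749 1308/749]

x̄ = F·x = [3, -3]
P̄ = F·P·Fᵀ + Q = [31 -27; -27 33]
y = z − H·x̄ = [-13]
S = H·P̄·Hᵀ + R = [749]
K = P̄·Hᵀ·S⁻¹ = [143/749; -153/749]
x' = x̄ + K·y = [388/749, -258/749]
P' = (I − K·H)·P̄ = [2770/749 1656/749; 1656/749 1308/749]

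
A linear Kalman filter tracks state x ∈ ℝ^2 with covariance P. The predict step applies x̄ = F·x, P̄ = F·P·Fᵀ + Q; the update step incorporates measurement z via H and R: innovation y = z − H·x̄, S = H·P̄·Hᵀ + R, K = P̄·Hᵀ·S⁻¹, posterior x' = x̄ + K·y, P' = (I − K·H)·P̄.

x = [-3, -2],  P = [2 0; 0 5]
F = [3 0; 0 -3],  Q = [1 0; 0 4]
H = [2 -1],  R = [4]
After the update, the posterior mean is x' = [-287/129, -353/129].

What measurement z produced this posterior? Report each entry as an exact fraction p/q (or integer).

z = [-1]

x̄ = F·x = [-9, 6]
P̄ = F·P·Fᵀ + Q = [19 0; 0 49]
S = H·P̄·Hᵀ + R = [129]
K = P̄·Hᵀ·S⁻¹ = [38/129; -49/129]
x' − x̄ = [874/129, -1127/129] = K·y
y = (KᵀK)⁻¹·Kᵀ·(x' − x̄) = [23]
z = y + H·x̄ = [23] + [-24] = [-1]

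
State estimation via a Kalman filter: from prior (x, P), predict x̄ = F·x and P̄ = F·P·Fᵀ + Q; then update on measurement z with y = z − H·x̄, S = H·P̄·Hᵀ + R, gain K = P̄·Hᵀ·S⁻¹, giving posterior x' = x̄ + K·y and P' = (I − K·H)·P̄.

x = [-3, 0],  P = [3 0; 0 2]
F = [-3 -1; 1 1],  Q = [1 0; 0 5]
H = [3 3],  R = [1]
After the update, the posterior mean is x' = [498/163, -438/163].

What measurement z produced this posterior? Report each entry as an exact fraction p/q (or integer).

z = [1]

x̄ = F·x = [9, -3]
P̄ = F·P·Fᵀ + Q = [30 -11; -11 10]
S = H·P̄·Hᵀ + R = [163]
K = P̄·Hᵀ·S⁻¹ = [57/163; -3/163]
x' − x̄ = [-969/163, 51/163] = K·y
y = (KᵀK)⁻¹·Kᵀ·(x' − x̄) = [-17]
z = y + H·x̄ = [-17] + [18] = [1]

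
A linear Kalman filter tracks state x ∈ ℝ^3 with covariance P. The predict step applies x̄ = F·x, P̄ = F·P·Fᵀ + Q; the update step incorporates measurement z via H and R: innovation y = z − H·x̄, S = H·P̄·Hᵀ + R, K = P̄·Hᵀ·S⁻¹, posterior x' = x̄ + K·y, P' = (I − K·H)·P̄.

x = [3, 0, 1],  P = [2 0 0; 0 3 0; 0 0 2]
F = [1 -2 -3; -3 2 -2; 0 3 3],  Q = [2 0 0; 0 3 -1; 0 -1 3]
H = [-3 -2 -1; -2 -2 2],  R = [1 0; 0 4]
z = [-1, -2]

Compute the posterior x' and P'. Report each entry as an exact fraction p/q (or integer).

x̄ = F·x = [0, -11, 3]
P̄ = F·P·Fᵀ + Q = [34 -6 -36; -6 41 5; -36 5 48]
y = z − H·x̄ = [-20, -30]
S = H·P̄·Hᵀ + R = [251 346; 346 696]
K = P̄·Hᵀ·S⁻¹ = [1676/13745 -3361/13745; -6816/13745 4407/27490; -4967/13745 11179/27490]
x' = x̄ + K·y = [13462/2749, -16196/2749, -5422/2749]
P' = (I − K·H)·P̄ = [127626/13745 -168486/13745 -47582/13745; -168486/13745 225451/13745 61372/13745; -47582/13745 61372/13745 24969/13745]

x' = [13462/2749, -16196/2749, -5422/2749]
P' = [127626/13745 -168486/13745 -47582/13745; -168486/13745 225451/13745 61372/13745; -47582/13745 61372/13745 24969/13745]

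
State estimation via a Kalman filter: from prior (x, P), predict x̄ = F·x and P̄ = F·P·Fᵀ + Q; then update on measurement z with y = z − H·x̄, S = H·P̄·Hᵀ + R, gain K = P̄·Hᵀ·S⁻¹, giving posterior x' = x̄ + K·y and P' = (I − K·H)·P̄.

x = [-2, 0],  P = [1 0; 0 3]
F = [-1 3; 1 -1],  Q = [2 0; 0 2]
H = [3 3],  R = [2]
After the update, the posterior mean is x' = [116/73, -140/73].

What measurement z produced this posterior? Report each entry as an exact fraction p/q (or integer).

x̄ = F·x = [2, -2]
P̄ = F·P·Fᵀ + Q = [30 -10; -10 6]
S = H·P̄·Hᵀ + R = [146]
K = P̄·Hᵀ·S⁻¹ = [30/73; -6/73]
x' − x̄ = [-30/73, 6/73] = K·y
y = (KᵀK)⁻¹·Kᵀ·(x' − x̄) = [-1]
z = y + H·x̄ = [-1] + [0] = [-1]

z = [-1]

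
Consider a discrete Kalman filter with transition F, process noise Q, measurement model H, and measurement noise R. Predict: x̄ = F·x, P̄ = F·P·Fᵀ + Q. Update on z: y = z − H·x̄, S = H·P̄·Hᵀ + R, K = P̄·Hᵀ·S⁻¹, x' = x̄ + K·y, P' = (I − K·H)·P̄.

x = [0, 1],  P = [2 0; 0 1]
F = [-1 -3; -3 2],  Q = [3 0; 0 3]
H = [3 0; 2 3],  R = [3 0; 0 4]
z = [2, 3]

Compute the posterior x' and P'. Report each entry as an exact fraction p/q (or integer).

x' = [5641/9903, 2127/3301]
P' = [3206/9903 -700/3301; -700/3301 1900/3301]

x̄ = F·x = [-3, 2]
P̄ = F·P·Fᵀ + Q = [14 0; 0 25]
y = z − H·x̄ = [11, 3]
S = H·P̄·Hᵀ + R = [129 84; 84 285]
K = P̄·Hᵀ·S⁻¹ = [3206/9903 28/9903; -700/3301 1075/3301]
x' = x̄ + K·y = [5641/9903, 2127/3301]
P' = (I − K·H)·P̄ = [3206/9903 -700/3301; -700/3301 1900/3301]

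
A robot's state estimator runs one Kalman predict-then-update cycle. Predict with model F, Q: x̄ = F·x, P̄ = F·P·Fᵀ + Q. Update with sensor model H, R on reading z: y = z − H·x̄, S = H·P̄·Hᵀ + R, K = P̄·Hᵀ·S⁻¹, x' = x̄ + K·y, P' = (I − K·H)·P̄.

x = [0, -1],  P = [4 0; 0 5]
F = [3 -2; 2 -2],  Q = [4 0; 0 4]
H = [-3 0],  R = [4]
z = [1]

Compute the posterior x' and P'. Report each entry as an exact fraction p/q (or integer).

x̄ = F·x = [2, 2]
P̄ = F·P·Fᵀ + Q = [60 44; 44 40]
y = z − H·x̄ = [7]
S = H·P̄·Hᵀ + R = [544]
K = P̄·Hᵀ·S⁻¹ = [-45/136; -33/136]
x' = x̄ + K·y = [-43/136, 41/136]
P' = (I − K·H)·P̄ = [15/34 11/34; 11/34 271/34]

x' = [-43/136, 41/136]
P' = [15/34 11/34; 11/34 271/34]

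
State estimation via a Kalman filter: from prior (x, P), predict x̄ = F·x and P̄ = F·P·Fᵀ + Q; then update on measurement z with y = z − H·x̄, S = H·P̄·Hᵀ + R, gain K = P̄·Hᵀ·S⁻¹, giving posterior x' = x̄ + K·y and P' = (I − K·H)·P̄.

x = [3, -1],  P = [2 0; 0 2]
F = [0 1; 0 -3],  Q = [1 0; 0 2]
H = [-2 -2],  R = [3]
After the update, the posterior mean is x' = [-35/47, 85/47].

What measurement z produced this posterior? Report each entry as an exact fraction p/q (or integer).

x̄ = F·x = [-1, 3]
P̄ = F·P·Fᵀ + Q = [3 -6; -6 20]
S = H·P̄·Hᵀ + R = [47]
K = P̄·Hᵀ·S⁻¹ = [6/47; -28/47]
x' − x̄ = [12/47, -56/47] = K·y
y = (KᵀK)⁻¹·Kᵀ·(x' − x̄) = [2]
z = y + H·x̄ = [2] + [-4] = [-2]

z = [-2]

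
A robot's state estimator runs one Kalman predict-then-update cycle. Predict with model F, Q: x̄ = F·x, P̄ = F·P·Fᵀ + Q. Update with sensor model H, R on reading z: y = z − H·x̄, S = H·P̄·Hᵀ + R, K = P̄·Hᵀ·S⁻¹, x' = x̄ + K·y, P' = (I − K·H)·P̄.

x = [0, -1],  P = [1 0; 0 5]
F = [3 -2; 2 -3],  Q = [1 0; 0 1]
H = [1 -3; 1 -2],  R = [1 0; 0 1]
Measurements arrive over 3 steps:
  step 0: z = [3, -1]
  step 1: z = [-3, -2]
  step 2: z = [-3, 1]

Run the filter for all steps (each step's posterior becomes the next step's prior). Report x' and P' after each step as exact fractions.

step 0: x̄ = F·x = [2, 3]
step 0: P̄ = F·P·Fᵀ + Q = [30 36; 36 50]
step 0: y = z − H·x̄ = [10, 3]
step 0: S = H·P̄·Hᵀ + R = [265 150; 150 87]
step 0: K = P̄·Hᵀ·S⁻¹ = [-162/185 38/37; -106/185 28/111]
step 0: x' = x̄ + K·y = [-136/37, -73/37]
step 0: P' = (I − K·H)·P̄ = [894/185 352/185; 352/185 458/555]
step 1: x̄ = F·x = [-262/37, -53/37]
step 1: P̄ = F·P·Fᵀ + Q = [13853/555 1704/185; 1704/185 911/185]
step 1: y = z − H·x̄ = [-8/37, 82/37]
step 1: S = H·P̄·Hᵀ + R = [8333/555 4691/555; 4691/555 4892/555]
step 1: K = P̄·Hᵀ·S⁻¹ = [-43745/33801 67022/33801; -24218/33801 20777/33801]
step 1: x' = x̄ + K·y = [-27118/11267, 955/11267]
step 1: P' = (I − K·H)·P̄ = [288556/33801 110767/33801; 110767/33801 44995/33801]
step 2: x̄ = F·x = [-83264/11267, -57101/11267]
step 2: P̄ = F·P·Fᵀ + Q = [1481581/33801 561335/33801; 561335/33801 263776/33801]
step 2: y = z − H·x̄ = [-121840/11267, -19671/11267]
step 2: S = H·P̄·Hᵀ + R = [521356/33801 85854/11267; 85854/11267 108382/11267]
step 2: K = P̄·Hᵀ·S⁻¹ = [-2341043/1526266 43161/18613; -88208/109019 3961/5318]
step 2: x' = x̄ + K·y = [3928731/763133, 519193/218038]
step 2: P' = (I − K·H)·P̄ = [7649846/763133 840035/218038; 840035/218038 338817/218038]

step 0: x' = [-136/37, -73/37], P' = [894/185 352/185; 352/185 458/555]
step 1: x' = [-27118/11267, 955/11267], P' = [288556/33801 110767/33801; 110767/33801 44995/33801]
step 2: x' = [3928731/763133, 519193/218038], P' = [7649846/763133 840035/218038; 840035/218038 338817/218038]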